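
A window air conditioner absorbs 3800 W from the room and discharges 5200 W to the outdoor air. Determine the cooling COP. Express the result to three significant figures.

The first law gives Q̇_H = Q̇_C + Ẇ, so the three rates are Q̇_C = 3800, Q̇_H = 5200, Ẇ = 1400 W.
COP_R = Q̇_C/Ẇ = 3800/1400 = 2.714.

2.71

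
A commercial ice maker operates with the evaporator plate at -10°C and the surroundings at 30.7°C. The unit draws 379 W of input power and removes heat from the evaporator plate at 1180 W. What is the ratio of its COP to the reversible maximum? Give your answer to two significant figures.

COP_actual = Q̇_C/Ẇ = 1180/379.0 = 3.113.
In absolute terms T_C = 263.15 K and T_H = 303.85 K, so ΔT = 40.70 K.
COP_Carnot = T_C/ΔT = 263.15/40.70 = 6.466.
η_II = COP_actual/COP_Carnot = 3.113/6.466 = 0.4815.

0.48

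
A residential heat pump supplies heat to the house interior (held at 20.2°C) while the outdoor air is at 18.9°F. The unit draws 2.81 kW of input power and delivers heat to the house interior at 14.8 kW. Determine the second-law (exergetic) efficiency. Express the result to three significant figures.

COP_actual = Q̇_H/Ẇ = 14.80/2.810 = 5.267.
In absolute terms T_C = 265.87 K and T_H = 293.35 K, so ΔT = 27.48 K.
COP_Carnot = T_H/ΔT = 293.35/27.48 = 10.68.
η_II = COP_actual/COP_Carnot = 5.267/10.68 = 0.4933.

0.493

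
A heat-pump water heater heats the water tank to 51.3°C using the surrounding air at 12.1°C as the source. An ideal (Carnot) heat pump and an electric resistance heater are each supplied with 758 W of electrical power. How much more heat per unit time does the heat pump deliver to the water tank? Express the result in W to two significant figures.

5500 W

In absolute terms T_C = 285.25 K and T_H = 324.45 K, so ΔT = 39.20 K.
COP_Carnot = T_H/ΔT = 324.45/39.20 = 8.277.
The heat pump delivers Q̇_H = COP × Ẇ = 6274 W; the resistance heater delivers Ẇ = 758.0 W.
Extra = (COP − 1)·Ẇ = 5516 W.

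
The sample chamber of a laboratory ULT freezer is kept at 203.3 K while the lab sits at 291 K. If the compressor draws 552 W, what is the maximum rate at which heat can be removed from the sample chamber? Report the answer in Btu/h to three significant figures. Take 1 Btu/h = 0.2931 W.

The reservoir spacing is ΔT = 291 − 203.3 = 87.70 K.
COP_Carnot = T_C/ΔT = 203.30/87.70 = 2.318.
Q̇_max = COP_Carnot × Ẇ = 2.318 × 552.0 W = 1280 W = 4366 Btu/h.

4370 Btu/h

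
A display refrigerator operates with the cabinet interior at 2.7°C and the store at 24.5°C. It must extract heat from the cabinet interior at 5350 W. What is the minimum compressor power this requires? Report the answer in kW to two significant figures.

0.42 kW

In absolute terms T_C = 275.85 K and T_H = 297.65 K, so ΔT = 21.80 K.
COP_Carnot = T_C/ΔT = 275.85/21.80 = 12.65.
Ẇ_min = Q̇/COP_Carnot = 5350/12.65 = 422.8 W = 0.4228 kW.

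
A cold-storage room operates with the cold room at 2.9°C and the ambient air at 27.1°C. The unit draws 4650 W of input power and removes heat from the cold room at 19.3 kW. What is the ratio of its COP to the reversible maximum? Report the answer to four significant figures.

Converting, Q̇_C = 19.30 kW = 19300 W, so COP_actual = Q̇_C/Ẇ = 19300/4650 = 4.151.
In absolute terms T_C = 276.05 K and T_H = 300.25 K, so ΔT = 24.20 K.
COP_Carnot = T_C/ΔT = 276.05/24.20 = 11.41.
η_II = COP_actual/COP_Carnot = 4.151/11.41 = 0.3639.

0.3639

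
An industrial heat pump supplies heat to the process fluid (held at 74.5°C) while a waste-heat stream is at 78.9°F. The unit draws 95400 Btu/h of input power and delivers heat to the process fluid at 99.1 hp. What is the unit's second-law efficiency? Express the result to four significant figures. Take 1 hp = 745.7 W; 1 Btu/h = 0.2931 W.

Converting, Q̇_H = 99.10 hp = 252100 Btu/h, so COP_actual = Q̇_H/Ẇ = 252100/95400 = 2.643.
In absolute terms T_C = 299.21 K and T_H = 347.65 K, so ΔT = 48.44 K.
COP_Carnot = T_H/ΔT = 347.65/48.44 = 7.176.
η_II = COP_actual/COP_Carnot = 2.643/7.176 = 0.3683.

0.3683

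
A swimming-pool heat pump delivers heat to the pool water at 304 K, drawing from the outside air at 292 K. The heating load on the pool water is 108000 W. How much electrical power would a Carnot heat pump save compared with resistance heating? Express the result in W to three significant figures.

104000 W

The reservoir spacing is ΔT = 304 − 292 = 12.00 K.
COP_Carnot = T_H/ΔT = 304.00/12.00 = 25.33.
Resistance heating needs Ẇ_res = Q̇_H = 108000 W; the reversible heat pump needs only Ẇ_hp = Q̇_H/COP = 4263 W.
Saving = 108000 − 4263 = 103700 W.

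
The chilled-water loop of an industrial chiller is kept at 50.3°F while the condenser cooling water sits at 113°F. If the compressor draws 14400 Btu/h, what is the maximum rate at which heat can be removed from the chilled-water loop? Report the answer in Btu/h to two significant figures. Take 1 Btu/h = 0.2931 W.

In absolute terms T_C = 283.32 K and T_H = 318.15 K, so ΔT = 34.83 K.
COP_Carnot = T_C/ΔT = 283.32/34.83 = 8.133.
Q̇_max = COP_Carnot × Ẇ = 8.133 × 14400 Btu/h = 117100 Btu/h.

120000 Btu/h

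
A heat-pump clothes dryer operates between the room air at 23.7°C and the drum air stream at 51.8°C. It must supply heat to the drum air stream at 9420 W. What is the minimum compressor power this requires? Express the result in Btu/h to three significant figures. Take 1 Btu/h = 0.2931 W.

2780 Btu/h

In absolute terms T_C = 296.85 K and T_H = 324.95 K, so ΔT = 28.10 K.
COP_Carnot = T_H/ΔT = 324.95/28.10 = 11.56.
Ẇ_min = Q̇/COP_Carnot = 9420/11.56 = 814.6 W = 2779 Btu/h.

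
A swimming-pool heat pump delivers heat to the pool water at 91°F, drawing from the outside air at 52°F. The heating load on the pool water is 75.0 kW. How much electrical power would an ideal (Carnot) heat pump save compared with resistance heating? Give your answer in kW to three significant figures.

69.7 kW

In absolute terms T_C = 284.26 K and T_H = 305.93 K, so ΔT = 21.67 K.
COP_Carnot = T_H/ΔT = 305.93/21.67 = 14.12.
Resistance heating needs Ẇ_res = Q̇_H = 75.00 kW; the reversible heat pump needs only Ẇ_hp = Q̇_H/COP = 5.312 kW.
Saving = 75.00 − 5.312 = 69.69 kW.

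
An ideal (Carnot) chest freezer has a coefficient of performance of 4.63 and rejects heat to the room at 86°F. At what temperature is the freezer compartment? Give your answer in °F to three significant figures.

-10.9 °F

For a Carnot refrigerator COP_R = T_C/(T_H − T_C), so T_C = COP·T_H/(1 + COP).
With T_H = 303.15 K, T_C = 4.63 × 303.15/5.630 = 249.30 K.
Converting, 249.30 K = -10.92°F.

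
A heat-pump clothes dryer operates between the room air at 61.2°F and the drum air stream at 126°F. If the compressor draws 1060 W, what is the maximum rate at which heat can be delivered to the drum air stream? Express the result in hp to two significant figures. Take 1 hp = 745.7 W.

13 hp

In absolute terms T_C = 289.37 K and T_H = 325.37 K, so ΔT = 36.00 K.
COP_Carnot = T_H/ΔT = 325.37/36.00 = 9.038.
Q̇_max = COP_Carnot × Ẇ = 9.038 × 1060 W = 9580 W = 12.85 hp.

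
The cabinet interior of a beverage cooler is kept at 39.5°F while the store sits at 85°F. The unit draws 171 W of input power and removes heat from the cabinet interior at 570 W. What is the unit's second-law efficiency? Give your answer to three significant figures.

0.304

COP_actual = Q̇_C/Ẇ = 570.0/171.0 = 3.333.
In absolute terms T_C = 277.32 K and T_H = 302.59 K, so ΔT = 25.28 K.
COP_Carnot = T_C/ΔT = 277.32/25.28 = 10.97.
η_II = COP_actual/COP_Carnot = 3.333/10.97 = 0.3038.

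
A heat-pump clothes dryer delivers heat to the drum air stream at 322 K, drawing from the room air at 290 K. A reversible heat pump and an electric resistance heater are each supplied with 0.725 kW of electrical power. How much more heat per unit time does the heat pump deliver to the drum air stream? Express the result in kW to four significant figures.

6.570 kW

The reservoir spacing is ΔT = 322 − 290 = 32.00 K.
COP_Carnot = T_H/ΔT = 322.00/32.00 = 10.06.
The heat pump delivers Q̇_H = COP × Ẇ = 7.295 kW; the resistance heater delivers Ẇ = 0.7250 kW.
Extra = (COP − 1)·Ẇ = 6.570 kW.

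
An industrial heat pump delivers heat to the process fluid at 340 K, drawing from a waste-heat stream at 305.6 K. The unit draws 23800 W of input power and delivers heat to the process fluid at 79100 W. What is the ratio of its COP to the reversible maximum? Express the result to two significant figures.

0.34

COP_actual = Q̇_H/Ẇ = 79100/23800 = 3.324.
The reservoir spacing is ΔT = 340 − 305.6 = 34.40 K.
COP_Carnot = T_H/ΔT = 340.00/34.40 = 9.884.
η_II = COP_actual/COP_Carnot = 3.324/9.884 = 0.3363.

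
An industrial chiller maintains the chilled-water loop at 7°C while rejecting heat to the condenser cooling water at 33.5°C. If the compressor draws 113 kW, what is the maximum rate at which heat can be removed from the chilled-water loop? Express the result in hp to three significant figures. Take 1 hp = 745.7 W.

In absolute terms T_C = 280.15 K and T_H = 306.65 K, so ΔT = 26.50 K.
COP_Carnot = T_C/ΔT = 280.15/26.50 = 10.57.
Q̇_max = COP_Carnot × Ẇ = 10.57 × 113.0 kW = 1195 kW = 1602 hp.

1600 hp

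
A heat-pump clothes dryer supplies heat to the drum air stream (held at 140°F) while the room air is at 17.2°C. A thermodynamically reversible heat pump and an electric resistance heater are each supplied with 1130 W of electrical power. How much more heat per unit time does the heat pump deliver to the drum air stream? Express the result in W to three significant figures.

7670 W

In absolute terms T_C = 290.35 K and T_H = 333.15 K, so ΔT = 42.80 K.
COP_Carnot = T_H/ΔT = 333.15/42.80 = 7.784.
The heat pump delivers Q̇_H = COP × Ẇ = 8796 W; the resistance heater delivers Ẇ = 1130 W.
Extra = (COP − 1)·Ẇ = 7666 W.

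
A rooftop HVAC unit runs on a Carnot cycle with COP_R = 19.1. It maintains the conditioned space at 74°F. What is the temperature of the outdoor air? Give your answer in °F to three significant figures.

102 °F

COP_R = T_C/(T_H − T_C) gives T_H − T_C = T_C/COP.
With T_C = 296.48 K, T_H = 296.48 × (1 + 1/19.1) = 312.01 K.
Converting, 312.01 K = 101.94°F.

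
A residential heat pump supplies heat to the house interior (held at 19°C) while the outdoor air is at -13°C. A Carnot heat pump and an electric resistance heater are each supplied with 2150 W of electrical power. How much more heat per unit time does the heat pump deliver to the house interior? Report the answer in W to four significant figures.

17480 W

In absolute terms T_C = 260.15 K and T_H = 292.15 K, so ΔT = 32.00 K.
COP_Carnot = T_H/ΔT = 292.15/32.00 = 9.130.
The heat pump delivers Q̇_H = COP × Ẇ = 19630 W; the resistance heater delivers Ẇ = 2150 W.
Extra = (COP − 1)·Ẇ = 17480 W.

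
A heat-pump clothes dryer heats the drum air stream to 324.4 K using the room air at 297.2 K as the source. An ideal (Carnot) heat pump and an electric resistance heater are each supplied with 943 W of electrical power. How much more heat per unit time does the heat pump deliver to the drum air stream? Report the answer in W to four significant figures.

10300 W

The reservoir spacing is ΔT = 324.4 − 297.2 = 27.20 K.
COP_Carnot = T_H/ΔT = 324.40/27.20 = 11.93.
The heat pump delivers Q̇_H = COP × Ẇ = 11250 W; the resistance heater delivers Ẇ = 943.0 W.
Extra = (COP − 1)·Ẇ = 10300 W.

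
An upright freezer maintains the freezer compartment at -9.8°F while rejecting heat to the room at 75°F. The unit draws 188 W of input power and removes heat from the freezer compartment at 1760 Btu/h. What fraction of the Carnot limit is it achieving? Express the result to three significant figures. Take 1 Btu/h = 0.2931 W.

Converting, Q̇_C = 1760 Btu/h = 515.9 W, so COP_actual = Q̇_C/Ẇ = 515.9/188.0 = 2.744.
In absolute terms T_C = 249.93 K and T_H = 297.04 K, so ΔT = 47.11 K.
COP_Carnot = T_C/ΔT = 249.93/47.11 = 5.305.
η_II = COP_actual/COP_Carnot = 2.744/5.305 = 0.5172.

0.517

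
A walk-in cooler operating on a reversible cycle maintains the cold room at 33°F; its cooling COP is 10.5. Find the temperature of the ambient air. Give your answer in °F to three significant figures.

79.9 °F

COP_R = T_C/(T_H − T_C) gives T_H − T_C = T_C/COP.
With T_C = 273.71 K, T_H = 273.71 × (1 + 1/10.5) = 299.77 K.
Converting, 299.77 K = 79.92°F.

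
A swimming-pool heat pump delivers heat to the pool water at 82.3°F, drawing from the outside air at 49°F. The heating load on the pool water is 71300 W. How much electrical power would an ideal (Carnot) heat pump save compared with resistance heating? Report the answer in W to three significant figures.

66900 W

In absolute terms T_C = 282.59 K and T_H = 301.09 K, so ΔT = 18.50 K.
COP_Carnot = T_H/ΔT = 301.09/18.50 = 16.28.
Resistance heating needs Ẇ_res = Q̇_H = 71300 W; the reversible heat pump needs only Ẇ_hp = Q̇_H/COP = 4381 W.
Saving = 71300 − 4381 = 66920 W.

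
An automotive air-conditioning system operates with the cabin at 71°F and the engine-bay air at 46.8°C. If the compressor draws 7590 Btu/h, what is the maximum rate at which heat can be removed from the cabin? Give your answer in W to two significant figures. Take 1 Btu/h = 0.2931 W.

26000 W

In absolute terms T_C = 294.82 K and T_H = 319.95 K, so ΔT = 25.13 K.
COP_Carnot = T_C/ΔT = 294.82/25.13 = 11.73.
Q̇_max = COP_Carnot × Ẇ = 11.73 × 7590 Btu/h = 89030 Btu/h = 26100 W.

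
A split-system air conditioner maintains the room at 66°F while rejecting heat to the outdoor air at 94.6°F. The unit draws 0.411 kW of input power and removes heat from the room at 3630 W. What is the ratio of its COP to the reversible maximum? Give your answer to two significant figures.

Converting, Q̇_C = 3630 W = 3.630 kW, so COP_actual = Q̇_C/Ẇ = 3.630/0.4110 = 8.832.
In absolute terms T_C = 292.04 K and T_H = 307.93 K, so ΔT = 15.89 K.
COP_Carnot = T_C/ΔT = 292.04/15.89 = 18.38.
η_II = COP_actual/COP_Carnot = 8.832/18.38 = 0.4805.

0.48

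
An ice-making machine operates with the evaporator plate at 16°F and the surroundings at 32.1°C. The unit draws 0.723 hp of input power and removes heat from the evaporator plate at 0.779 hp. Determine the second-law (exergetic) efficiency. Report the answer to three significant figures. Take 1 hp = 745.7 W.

COP_actual = Q̇_C/Ẇ = 0.7790/0.7230 = 1.077.
In absolute terms T_C = 264.26 K and T_H = 305.25 K, so ΔT = 40.99 K.
COP_Carnot = T_C/ΔT = 264.26/40.99 = 6.447.
η_II = COP_actual/COP_Carnot = 1.077/6.447 = 0.1671.

0.167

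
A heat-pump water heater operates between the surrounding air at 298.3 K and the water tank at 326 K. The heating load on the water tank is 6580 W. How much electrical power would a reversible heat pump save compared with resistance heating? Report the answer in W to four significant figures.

The reservoir spacing is ΔT = 326 − 298.3 = 27.70 K.
COP_Carnot = T_H/ΔT = 326.00/27.70 = 11.77.
Resistance heating needs Ẇ_res = Q̇_H = 6580 W; the reversible heat pump needs only Ẇ_hp = Q̇_H/COP = 559.1 W.
Saving = 6580 − 559.1 = 6021 W.

6021 W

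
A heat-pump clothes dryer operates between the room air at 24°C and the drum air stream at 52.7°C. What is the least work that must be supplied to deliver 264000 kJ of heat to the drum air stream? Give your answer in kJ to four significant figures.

In absolute terms T_C = 297.15 K and T_H = 325.85 K, so ΔT = 28.70 K.
The reversible limit is COP_HP = T_H/ΔT = 11.35, so W_min = Q_H/COP = Q_H·ΔT/T_H.
W_min = 264000 × 28.70/325.85 = 23250 kJ.

23250 kJ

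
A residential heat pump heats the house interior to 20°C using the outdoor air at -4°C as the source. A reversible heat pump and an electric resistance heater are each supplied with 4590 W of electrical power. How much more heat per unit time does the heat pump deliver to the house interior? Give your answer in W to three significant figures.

In absolute terms T_C = 269.15 K and T_H = 293.15 K, so ΔT = 24.00 K.
COP_Carnot = T_H/ΔT = 293.15/24.00 = 12.21.
The heat pump delivers Q̇_H = COP × Ẇ = 56060 W; the resistance heater delivers Ẇ = 4590 W.
Extra = (COP − 1)·Ẇ = 51470 W.

51500 W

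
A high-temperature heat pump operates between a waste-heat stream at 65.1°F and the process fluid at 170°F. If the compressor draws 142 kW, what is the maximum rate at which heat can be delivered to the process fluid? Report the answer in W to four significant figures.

852400 W

In absolute terms T_C = 291.54 K and T_H = 349.82 K, so ΔT = 58.28 K.
COP_Carnot = T_H/ΔT = 349.82/58.28 = 6.003.
Q̇_max = COP_Carnot × Ẇ = 6.003 × 142.0 kW = 852.4 kW = 852400 W.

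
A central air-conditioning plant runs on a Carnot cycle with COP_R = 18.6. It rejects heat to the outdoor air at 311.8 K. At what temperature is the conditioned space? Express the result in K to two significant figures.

300 K

For a Carnot refrigerator COP_R = T_C/(T_H − T_C), so T_C = COP·T_H/(1 + COP).
With T_H = 311.80 K, T_C = 18.6 × 311.80/19.60 = 295.89 K.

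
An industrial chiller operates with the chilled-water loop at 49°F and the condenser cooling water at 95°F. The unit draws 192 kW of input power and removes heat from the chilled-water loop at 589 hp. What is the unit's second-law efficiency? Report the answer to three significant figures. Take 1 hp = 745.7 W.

Converting, Q̇_C = 589.0 hp = 439.2 kW, so COP_actual = Q̇_C/Ẇ = 439.2/192.0 = 2.288.
In absolute terms T_C = 282.59 K and T_H = 308.15 K, so ΔT = 25.56 K.
COP_Carnot = T_C/ΔT = 282.59/25.56 = 11.06.
η_II = COP_actual/COP_Carnot = 2.288/11.06 = 0.2069.

0.207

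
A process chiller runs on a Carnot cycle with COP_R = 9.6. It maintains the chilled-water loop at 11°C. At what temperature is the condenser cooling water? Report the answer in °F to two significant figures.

COP_R = T_C/(T_H − T_C) gives T_H − T_C = T_C/COP.
With T_C = 284.15 K, T_H = 284.15 × (1 + 1/9.6) = 313.75 K.
Converting, 313.75 K = 105.08°F.

110 °F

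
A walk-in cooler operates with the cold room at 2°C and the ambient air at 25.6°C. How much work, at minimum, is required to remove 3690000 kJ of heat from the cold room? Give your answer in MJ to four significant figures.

In absolute terms T_C = 275.15 K and T_H = 298.75 K, so ΔT = 23.60 K.
The reversible limit is COP_R = T_C/ΔT = 11.66, so W_min = Q_C/COP = Q_C·ΔT/T_C.
W_min = 3690000 × 23.60/275.15 = 316500 kJ = 316.5 MJ.

316.5 MJ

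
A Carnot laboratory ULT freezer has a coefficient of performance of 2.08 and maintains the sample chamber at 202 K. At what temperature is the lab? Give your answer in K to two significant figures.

COP_R = T_C/(T_H − T_C) gives T_H − T_C = T_C/COP.
With T_C = 202.00 K, T_H = 202.00 × (1 + 1/2.08) = 299.12 K.

300 K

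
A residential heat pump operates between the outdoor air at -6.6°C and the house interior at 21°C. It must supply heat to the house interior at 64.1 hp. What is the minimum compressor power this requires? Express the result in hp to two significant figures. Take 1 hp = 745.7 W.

In absolute terms T_C = 266.55 K and T_H = 294.15 K, so ΔT = 27.60 K.
COP_Carnot = T_H/ΔT = 294.15/27.60 = 10.66.
Ẇ_min = Q̇/COP_Carnot = 64.10/10.66 = 6.014 hp.

6.0 hp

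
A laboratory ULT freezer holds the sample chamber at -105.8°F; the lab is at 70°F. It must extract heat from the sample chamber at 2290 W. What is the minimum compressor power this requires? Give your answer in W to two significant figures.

In absolute terms T_C = 196.59 K and T_H = 294.26 K, so ΔT = 97.67 K.
COP_Carnot = T_C/ΔT = 196.59/97.67 = 2.013.
Ẇ_min = Q̇/COP_Carnot = 2290/2.013 = 1138 W.

1100 W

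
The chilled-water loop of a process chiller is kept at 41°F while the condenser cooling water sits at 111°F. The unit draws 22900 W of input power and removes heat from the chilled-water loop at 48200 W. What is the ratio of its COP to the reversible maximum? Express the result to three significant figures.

0.294

COP_actual = Q̇_C/Ẇ = 48200/22900 = 2.105.
In absolute terms T_C = 278.15 K and T_H = 317.04 K, so ΔT = 38.89 K.
COP_Carnot = T_C/ΔT = 278.15/38.89 = 7.152.
η_II = COP_actual/COP_Carnot = 2.105/7.152 = 0.2943.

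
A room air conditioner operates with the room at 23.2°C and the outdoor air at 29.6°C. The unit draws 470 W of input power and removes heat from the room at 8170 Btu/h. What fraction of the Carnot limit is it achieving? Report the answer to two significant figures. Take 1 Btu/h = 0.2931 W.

Converting, Q̇_C = 8170 Btu/h = 2395 W, so COP_actual = Q̇_C/Ẇ = 2395/470.0 = 5.095.
In absolute terms T_C = 296.35 K and T_H = 302.75 K, so ΔT = 6.400 K.
COP_Carnot = T_C/ΔT = 296.35/6.400 = 46.30.
η_II = COP_actual/COP_Carnot = 5.095/46.30 = 0.1100.

0.11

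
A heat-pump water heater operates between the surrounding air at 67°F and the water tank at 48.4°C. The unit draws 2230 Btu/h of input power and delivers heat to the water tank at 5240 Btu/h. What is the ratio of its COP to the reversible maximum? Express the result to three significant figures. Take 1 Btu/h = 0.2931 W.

COP_actual = Q̇_H/Ẇ = 5240/2230 = 2.350.
In absolute terms T_C = 292.59 K and T_H = 321.55 K, so ΔT = 28.96 K.
COP_Carnot = T_H/ΔT = 321.55/28.96 = 11.10.
η_II = COP_actual/COP_Carnot = 2.350/11.10 = 0.2116.

0.212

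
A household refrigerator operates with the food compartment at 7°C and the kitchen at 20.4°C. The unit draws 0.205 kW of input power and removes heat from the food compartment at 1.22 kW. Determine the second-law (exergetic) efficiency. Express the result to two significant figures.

COP_actual = Q̇_C/Ẇ = 1.220/0.2050 = 5.951.
In absolute terms T_C = 280.15 K and T_H = 293.55 K, so ΔT = 13.40 K.
COP_Carnot = T_C/ΔT = 280.15/13.40 = 20.91.
η_II = COP_actual/COP_Carnot = 5.951/20.91 = 0.2847.

0.28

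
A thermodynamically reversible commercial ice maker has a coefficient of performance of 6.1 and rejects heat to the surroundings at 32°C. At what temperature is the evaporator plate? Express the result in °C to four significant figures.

For a Carnot refrigerator COP_R = T_C/(T_H − T_C), so T_C = COP·T_H/(1 + COP).
With T_H = 305.15 K, T_C = 6.1 × 305.15/7.100 = 262.17 K.
Converting, 262.17 K = -10.98°C.

-10.98 °C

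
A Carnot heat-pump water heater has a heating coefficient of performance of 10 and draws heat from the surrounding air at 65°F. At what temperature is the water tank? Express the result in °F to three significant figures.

123 °F

COP_HP = T_H/(T_H − T_C) rearranges to T_H = COP·T_C/(COP − 1).
With T_C = 291.48 K, T_H = 10 × 291.48/9.000 = 323.87 K.
Converting, 323.87 K = 123.30°F.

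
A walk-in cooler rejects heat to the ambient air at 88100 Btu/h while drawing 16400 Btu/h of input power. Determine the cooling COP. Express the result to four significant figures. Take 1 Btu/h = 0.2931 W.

4.372

The first law gives Q̇_H = Q̇_C + Ẇ, so the three rates are Q̇_C = 71700, Q̇_H = 88100, Ẇ = 16400 Btu/h.
COP_R = Q̇_C/Ẇ = 71700/16400 = 4.372.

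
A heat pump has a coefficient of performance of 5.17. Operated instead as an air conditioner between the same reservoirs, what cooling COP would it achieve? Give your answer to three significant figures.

4.17

Since Q_H = Q_C + W for any cycle, COP_R = Q_C/W = Q_H/W − 1.
COP_R = 5.17 − 1 = 4.17.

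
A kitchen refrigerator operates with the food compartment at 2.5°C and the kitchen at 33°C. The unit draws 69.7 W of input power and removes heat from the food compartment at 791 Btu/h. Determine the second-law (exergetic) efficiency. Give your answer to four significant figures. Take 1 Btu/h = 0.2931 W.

Converting, Q̇_C = 791.0 Btu/h = 231.8 W, so COP_actual = Q̇_C/Ẇ = 231.8/69.70 = 3.326.
In absolute terms T_C = 275.65 K and T_H = 306.15 K, so ΔT = 30.50 K.
COP_Carnot = T_C/ΔT = 275.65/30.50 = 9.038.
η_II = COP_actual/COP_Carnot = 3.326/9.038 = 0.3680.

0.3680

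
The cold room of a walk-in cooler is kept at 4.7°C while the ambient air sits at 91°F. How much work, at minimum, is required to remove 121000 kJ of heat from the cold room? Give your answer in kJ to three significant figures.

12200 kJ

In absolute terms T_C = 277.85 K and T_H = 305.93 K, so ΔT = 28.08 K.
The reversible limit is COP_R = T_C/ΔT = 9.896, so W_min = Q_C/COP = Q_C·ΔT/T_C.
W_min = 121000 × 28.08/277.85 = 12230 kJ.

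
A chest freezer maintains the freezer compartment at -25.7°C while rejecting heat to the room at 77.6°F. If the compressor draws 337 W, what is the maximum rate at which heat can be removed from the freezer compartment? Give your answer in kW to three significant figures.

In absolute terms T_C = 247.45 K and T_H = 298.48 K, so ΔT = 51.03 K.
COP_Carnot = T_C/ΔT = 247.45/51.03 = 4.849.
Q̇_max = COP_Carnot × Ẇ = 4.849 × 337.0 W = 1634 W = 1.634 kW.

1.63 kW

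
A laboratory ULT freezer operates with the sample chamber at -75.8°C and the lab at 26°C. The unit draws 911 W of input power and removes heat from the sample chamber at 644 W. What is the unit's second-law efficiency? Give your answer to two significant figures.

COP_actual = Q̇_C/Ẇ = 644.0/911.0 = 0.7069.
In absolute terms T_C = 197.35 K and T_H = 299.15 K, so ΔT = 101.8 K.
COP_Carnot = T_C/ΔT = 197.35/101.8 = 1.939.
η_II = COP_actual/COP_Carnot = 0.7069/1.939 = 0.3647.

0.36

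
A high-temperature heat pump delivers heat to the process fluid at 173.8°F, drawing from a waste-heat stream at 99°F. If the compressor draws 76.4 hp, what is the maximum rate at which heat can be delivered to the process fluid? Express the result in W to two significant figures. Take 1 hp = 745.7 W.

In absolute terms T_C = 310.37 K and T_H = 351.93 K, so ΔT = 41.56 K.
COP_Carnot = T_H/ΔT = 351.93/41.56 = 8.469.
Q̇_max = COP_Carnot × Ẇ = 8.469 × 76.40 hp = 647.0 hp = 482500 W.

480000 W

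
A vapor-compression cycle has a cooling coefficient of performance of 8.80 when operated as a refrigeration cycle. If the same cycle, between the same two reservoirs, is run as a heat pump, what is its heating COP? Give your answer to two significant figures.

9.8

The first law on one cycle gives Q_H = Q_C + W, so Q_H/W = Q_C/W + 1.
COP_HP = COP_R + 1 = 8.80 + 1 = 9.80.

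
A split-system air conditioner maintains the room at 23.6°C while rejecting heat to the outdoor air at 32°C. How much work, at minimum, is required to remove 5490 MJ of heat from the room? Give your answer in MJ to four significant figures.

In absolute terms T_C = 296.75 K and T_H = 305.15 K, so ΔT = 8.400 K.
The reversible limit is COP_R = T_C/ΔT = 35.33, so W_min = Q_C/COP = Q_C·ΔT/T_C.
W_min = 5490 × 8.400/296.75 = 155.4 MJ.

155.4 MJ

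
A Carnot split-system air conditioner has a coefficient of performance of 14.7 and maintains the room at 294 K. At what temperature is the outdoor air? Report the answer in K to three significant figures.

COP_R = T_C/(T_H − T_C) gives T_H − T_C = T_C/COP.
With T_C = 294.00 K, T_H = 294.00 × (1 + 1/14.7) = 314.00 K.

314 K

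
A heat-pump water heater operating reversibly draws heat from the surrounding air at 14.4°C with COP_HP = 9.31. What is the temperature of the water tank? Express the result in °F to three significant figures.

120 °F

COP_HP = T_H/(T_H − T_C) rearranges to T_H = COP·T_C/(COP − 1).
With T_C = 287.55 K, T_H = 9.31 × 287.55/8.310 = 322.15 K.
Converting, 322.15 K = 120.21°F.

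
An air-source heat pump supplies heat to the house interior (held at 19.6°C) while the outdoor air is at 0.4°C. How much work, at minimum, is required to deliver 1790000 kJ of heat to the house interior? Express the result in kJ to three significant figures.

117000 kJ

In absolute terms T_C = 273.55 K and T_H = 292.75 K, so ΔT = 19.20 K.
The reversible limit is COP_HP = T_H/ΔT = 15.25, so W_min = Q_H/COP = Q_H·ΔT/T_H.
W_min = 1790000 × 19.20/292.75 = 117400 kJ.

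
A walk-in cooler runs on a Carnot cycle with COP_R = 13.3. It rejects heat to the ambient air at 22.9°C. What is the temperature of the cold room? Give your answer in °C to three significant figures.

For a Carnot refrigerator COP_R = T_C/(T_H − T_C), so T_C = COP·T_H/(1 + COP).
With T_H = 296.05 K, T_C = 13.3 × 296.05/14.30 = 275.35 K.
Converting, 275.35 K = 2.20°C.

2.20 °C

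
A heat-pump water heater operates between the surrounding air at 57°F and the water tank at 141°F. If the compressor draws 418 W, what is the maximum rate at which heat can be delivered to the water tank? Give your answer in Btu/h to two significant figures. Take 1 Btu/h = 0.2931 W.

10000 Btu/h

In absolute terms T_C = 287.04 K and T_H = 333.71 K, so ΔT = 46.67 K.
COP_Carnot = T_H/ΔT = 333.71/46.67 = 7.151.
Q̇_max = COP_Carnot × Ẇ = 7.151 × 418.0 W = 2989 W = 10200 Btu/h.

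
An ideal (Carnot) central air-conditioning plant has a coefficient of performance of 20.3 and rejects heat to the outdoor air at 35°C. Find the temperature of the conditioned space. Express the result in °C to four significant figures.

For a Carnot refrigerator COP_R = T_C/(T_H − T_C), so T_C = COP·T_H/(1 + COP).
With T_H = 308.15 K, T_C = 20.3 × 308.15/21.30 = 293.68 K.
Converting, 293.68 K = 20.53°C.

20.53 °C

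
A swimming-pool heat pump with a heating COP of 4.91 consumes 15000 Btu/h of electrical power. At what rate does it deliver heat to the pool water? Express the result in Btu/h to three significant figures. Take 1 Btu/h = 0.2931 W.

73700 Btu/h

Q̇_H = COP_HP × Ẇ = 4.91 × 15000 = 73650 Btu/h.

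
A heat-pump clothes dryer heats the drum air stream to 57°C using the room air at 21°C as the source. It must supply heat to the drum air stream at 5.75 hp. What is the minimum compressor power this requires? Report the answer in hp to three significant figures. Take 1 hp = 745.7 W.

In absolute terms T_C = 294.15 K and T_H = 330.15 K, so ΔT = 36.00 K.
COP_Carnot = T_H/ΔT = 330.15/36.00 = 9.171.
Ẇ_min = Q̇/COP_Carnot = 5.750/9.171 = 0.6270 hp.

0.627 hp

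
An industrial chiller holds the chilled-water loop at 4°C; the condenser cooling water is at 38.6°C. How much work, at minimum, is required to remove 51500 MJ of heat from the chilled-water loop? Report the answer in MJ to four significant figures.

6429 MJ

In absolute terms T_C = 277.15 K and T_H = 311.75 K, so ΔT = 34.60 K.
The reversible limit is COP_R = T_C/ΔT = 8.010, so W_min = Q_C/COP = Q_C·ΔT/T_C.
W_min = 51500 × 34.60/277.15 = 6429 MJ.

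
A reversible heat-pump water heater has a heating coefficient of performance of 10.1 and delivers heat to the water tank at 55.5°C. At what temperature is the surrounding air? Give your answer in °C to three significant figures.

23.0 °C

COP_HP = T_H/(T_H − T_C) gives T_H − T_C = T_H/COP.
With T_H = 328.65 K, T_C = 328.65 × (1 − 1/10.1) = 296.11 K.
Converting, 296.11 K = 22.96°C.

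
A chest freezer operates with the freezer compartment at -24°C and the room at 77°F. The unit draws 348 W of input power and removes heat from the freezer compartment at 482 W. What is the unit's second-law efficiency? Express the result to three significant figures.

0.272

COP_actual = Q̇_C/Ẇ = 482.0/348.0 = 1.385.
In absolute terms T_C = 249.15 K and T_H = 298.15 K, so ΔT = 49.00 K.
COP_Carnot = T_C/ΔT = 249.15/49.00 = 5.085.
η_II = COP_actual/COP_Carnot = 1.385/5.085 = 0.2724.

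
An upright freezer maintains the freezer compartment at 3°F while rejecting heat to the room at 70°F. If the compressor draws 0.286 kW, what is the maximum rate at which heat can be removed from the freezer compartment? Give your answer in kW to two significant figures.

In absolute terms T_C = 257.04 K and T_H = 294.26 K, so ΔT = 37.22 K.
COP_Carnot = T_C/ΔT = 257.04/37.22 = 6.906.
Q̇_max = COP_Carnot × Ẇ = 6.906 × 0.2860 kW = 1.975 kW.

2.0 kW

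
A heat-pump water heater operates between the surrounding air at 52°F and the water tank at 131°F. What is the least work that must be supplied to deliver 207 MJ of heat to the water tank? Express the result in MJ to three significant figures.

In absolute terms T_C = 284.26 K and T_H = 328.15 K, so ΔT = 43.89 K.
The reversible limit is COP_HP = T_H/ΔT = 7.477, so W_min = Q_H/COP = Q_H·ΔT/T_H.
W_min = 207.0 × 43.89/328.15 = 27.69 MJ.

27.7 MJ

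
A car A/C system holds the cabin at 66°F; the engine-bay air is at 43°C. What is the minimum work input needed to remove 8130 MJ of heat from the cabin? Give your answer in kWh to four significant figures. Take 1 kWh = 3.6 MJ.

In absolute terms T_C = 292.04 K and T_H = 316.15 K, so ΔT = 24.11 K.
The reversible limit is COP_R = T_C/ΔT = 12.11, so W_min = Q_C/COP = Q_C·ΔT/T_C.
W_min = 8130 × 24.11/292.04 = 671.2 MJ = 186.5 kWh.

186.5 kWh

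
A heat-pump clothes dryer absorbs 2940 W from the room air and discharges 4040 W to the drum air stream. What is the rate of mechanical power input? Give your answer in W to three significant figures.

For a cyclic device the first law requires Q̇_H = Q̇_C + Ẇ.
Ẇ = Q̇_H − Q̇_C = 1100 W.

1100 W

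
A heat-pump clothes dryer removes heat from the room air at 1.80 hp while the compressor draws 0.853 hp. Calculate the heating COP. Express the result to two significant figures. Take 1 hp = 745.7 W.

The first law gives Q̇_H = Q̇_C + Ẇ, so the three rates are Q̇_C = 1.800, Q̇_H = 2.653, Ẇ = 0.8530 hp.
COP_HP = Q̇_H/Ẇ = 2.653/0.8530 = 3.110.

3.1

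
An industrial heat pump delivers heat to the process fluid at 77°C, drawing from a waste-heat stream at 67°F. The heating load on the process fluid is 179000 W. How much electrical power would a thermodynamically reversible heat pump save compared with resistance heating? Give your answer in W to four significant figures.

In absolute terms T_C = 292.59 K and T_H = 350.15 K, so ΔT = 57.56 K.
COP_Carnot = T_H/ΔT = 350.15/57.56 = 6.084.
Resistance heating needs Ẇ_res = Q̇_H = 179000 W; the reversible heat pump needs only Ẇ_hp = Q̇_H/COP = 29420 W.
Saving = 179000 − 29420 = 149600 W.

149600 W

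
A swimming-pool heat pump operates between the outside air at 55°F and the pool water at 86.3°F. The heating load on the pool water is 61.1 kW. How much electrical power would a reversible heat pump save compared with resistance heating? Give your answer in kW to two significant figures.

In absolute terms T_C = 285.93 K and T_H = 303.32 K, so ΔT = 17.39 K.
COP_Carnot = T_H/ΔT = 303.32/17.39 = 17.44.
Resistance heating needs Ẇ_res = Q̇_H = 61.10 kW; the reversible heat pump needs only Ẇ_hp = Q̇_H/COP = 3.503 kW.
Saving = 61.10 − 3.503 = 57.60 kW.

58 kW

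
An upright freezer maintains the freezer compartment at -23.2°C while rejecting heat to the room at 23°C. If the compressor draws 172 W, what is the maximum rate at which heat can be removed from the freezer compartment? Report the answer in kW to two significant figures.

In absolute terms T_C = 249.95 K and T_H = 296.15 K, so ΔT = 46.20 K.
COP_Carnot = T_C/ΔT = 249.95/46.20 = 5.410.
Q̇_max = COP_Carnot × Ẇ = 5.410 × 172.0 W = 930.5 W = 0.9305 kW.

0.93 kW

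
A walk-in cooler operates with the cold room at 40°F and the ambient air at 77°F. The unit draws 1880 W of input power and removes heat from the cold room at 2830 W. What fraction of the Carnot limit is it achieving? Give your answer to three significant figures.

0.111

COP_actual = Q̇_C/Ẇ = 2830/1880 = 1.505.
In absolute terms T_C = 277.59 K and T_H = 298.15 K, so ΔT = 20.56 K.
COP_Carnot = T_C/ΔT = 277.59/20.56 = 13.50.
η_II = COP_actual/COP_Carnot = 1.505/13.50 = 0.1115.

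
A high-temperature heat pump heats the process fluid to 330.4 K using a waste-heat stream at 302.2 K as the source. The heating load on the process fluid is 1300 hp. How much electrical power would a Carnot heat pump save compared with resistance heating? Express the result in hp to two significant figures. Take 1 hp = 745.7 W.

1200 hp

The reservoir spacing is ΔT = 330.4 − 302.2 = 28.20 K.
COP_Carnot = T_H/ΔT = 330.40/28.20 = 11.72.
Resistance heating needs Ẇ_res = Q̇_H = 1300 hp; the reversible heat pump needs only Ẇ_hp = Q̇_H/COP = 111.0 hp.
Saving = 1300 − 111.0 = 1189 hp.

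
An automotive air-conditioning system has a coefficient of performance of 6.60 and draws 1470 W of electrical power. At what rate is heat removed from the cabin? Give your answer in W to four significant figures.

9702 W

Q̇_C = COP × Ẇ = 6.60 × 1470 = 9702 W.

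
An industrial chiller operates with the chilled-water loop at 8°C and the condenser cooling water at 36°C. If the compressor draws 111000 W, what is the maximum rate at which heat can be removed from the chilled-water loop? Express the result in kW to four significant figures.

1115 kW

In absolute terms T_C = 281.15 K and T_H = 309.15 K, so ΔT = 28.00 K.
COP_Carnot = T_C/ΔT = 281.15/28.00 = 10.04.
Q̇_max = COP_Carnot × Ẇ = 10.04 × 111000 W = 1115000 W = 1115 kW.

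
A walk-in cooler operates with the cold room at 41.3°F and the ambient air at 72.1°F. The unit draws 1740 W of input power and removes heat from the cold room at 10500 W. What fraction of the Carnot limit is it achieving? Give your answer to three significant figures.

0.371

COP_actual = Q̇_C/Ẇ = 10500/1740 = 6.034.
In absolute terms T_C = 278.32 K and T_H = 295.43 K, so ΔT = 17.11 K.
COP_Carnot = T_C/ΔT = 278.32/17.11 = 16.27.
η_II = COP_actual/COP_Carnot = 6.034/16.27 = 0.3710.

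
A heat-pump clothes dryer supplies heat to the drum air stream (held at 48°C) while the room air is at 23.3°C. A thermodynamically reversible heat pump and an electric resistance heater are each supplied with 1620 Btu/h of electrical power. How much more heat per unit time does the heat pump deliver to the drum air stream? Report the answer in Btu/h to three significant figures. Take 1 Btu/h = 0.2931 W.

19400 Btu/h

In absolute terms T_C = 296.45 K and T_H = 321.15 K, so ΔT = 24.70 K.
COP_Carnot = T_H/ΔT = 321.15/24.70 = 13.00.
The heat pump delivers Q̇_H = COP × Ẇ = 21060 Btu/h; the resistance heater delivers Ẇ = 1620 Btu/h.
Extra = (COP − 1)·Ẇ = 19440 Btu/h.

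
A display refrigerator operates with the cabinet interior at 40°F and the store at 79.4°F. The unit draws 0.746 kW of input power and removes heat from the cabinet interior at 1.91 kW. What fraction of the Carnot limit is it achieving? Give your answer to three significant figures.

0.202

COP_actual = Q̇_C/Ẇ = 1.910/0.7460 = 2.560.
In absolute terms T_C = 277.59 K and T_H = 299.48 K, so ΔT = 21.89 K.
COP_Carnot = T_C/ΔT = 277.59/21.89 = 12.68.
η_II = COP_actual/COP_Carnot = 2.560/12.68 = 0.2019.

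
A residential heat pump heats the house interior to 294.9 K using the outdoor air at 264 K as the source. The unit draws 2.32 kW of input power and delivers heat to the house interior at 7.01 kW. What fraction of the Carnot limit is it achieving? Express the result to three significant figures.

COP_actual = Q̇_H/Ẇ = 7.010/2.320 = 3.022.
The reservoir spacing is ΔT = 294.9 − 264 = 30.90 K.
COP_Carnot = T_H/ΔT = 294.90/30.90 = 9.544.
η_II = COP_actual/COP_Carnot = 3.022/9.544 = 0.3166.

0.317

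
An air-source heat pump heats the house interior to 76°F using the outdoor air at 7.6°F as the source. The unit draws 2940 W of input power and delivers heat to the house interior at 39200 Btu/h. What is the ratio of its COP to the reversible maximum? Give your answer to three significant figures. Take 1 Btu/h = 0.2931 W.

Converting, Q̇_H = 39200 Btu/h = 11490 W, so COP_actual = Q̇_H/Ẇ = 11490/2940 = 3.908.
In absolute terms T_C = 259.59 K and T_H = 297.59 K, so ΔT = 38.00 K.
COP_Carnot = T_H/ΔT = 297.59/38.00 = 7.831.
η_II = COP_actual/COP_Carnot = 3.908/7.831 = 0.4990.

0.499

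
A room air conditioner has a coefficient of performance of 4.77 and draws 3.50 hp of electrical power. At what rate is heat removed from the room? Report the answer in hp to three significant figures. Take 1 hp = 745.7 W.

16.7 hp

Q̇_C = COP × Ẇ = 4.77 × 3.500 = 16.70 hp.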